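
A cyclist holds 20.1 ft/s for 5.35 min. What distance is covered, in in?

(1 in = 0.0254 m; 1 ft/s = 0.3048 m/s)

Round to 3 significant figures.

7.74×10⁴ in

20.1 ft/s × 0.3048 → 6.12648 m/s
5.35 min × 60 → 321 s
d = v × t = 6.12648 m/s × 321 s = 1966.6 m
1966.6 m ÷ (0.0254 m/in) = 77425.2 in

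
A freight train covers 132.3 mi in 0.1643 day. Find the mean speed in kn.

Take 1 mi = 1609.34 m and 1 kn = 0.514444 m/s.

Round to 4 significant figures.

29.16 kn

132.3 mi × 1609.34 = 212916 m
0.1643 day × 86400 = 14195.5 s
v = d / t = 212916 m / 14195.5 s = 14.9988 m/s
14.9988 m/s ÷ (0.514444 m/s/kn) = 29.1554 kn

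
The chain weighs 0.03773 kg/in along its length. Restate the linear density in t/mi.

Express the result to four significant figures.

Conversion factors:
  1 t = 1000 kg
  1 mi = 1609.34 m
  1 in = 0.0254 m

2.391 t/mi

0.03773 kg/in ÷ 0.0254 m/in = 1.48543 kg/m
1.48543 kg/m ÷ 1000 kg/t × 1609.34 m/mi = 2.39056 t/mi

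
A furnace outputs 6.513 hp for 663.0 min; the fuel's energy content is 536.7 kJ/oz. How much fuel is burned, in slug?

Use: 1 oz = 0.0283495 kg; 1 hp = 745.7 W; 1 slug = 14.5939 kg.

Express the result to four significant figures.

6.513 hp → 4856.74 W
663.0 min → 39780 s
E = P × t = 4856.74 × 39780 = 1.93201×10⁸ J
536.7 kJ/oz → 1.89316×10⁷ J/kg
m = E / e_s = 1.93201×10⁸ / 1.89316×10⁷ = 10.2052 kg
In slug: 10.2052 / 14.5939 = 0.699278 slug

0.6993 slug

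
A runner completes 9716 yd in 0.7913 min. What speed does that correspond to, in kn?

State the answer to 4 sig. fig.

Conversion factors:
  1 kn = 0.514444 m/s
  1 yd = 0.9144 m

363.7 kn

9716 yd × 0.9144 → 8884.31 m
0.7913 min × 60 → 47.478 s
v = d / t = 8884.31 m / 47.478 s = 187.125 m/s
187.125 m/s ÷ (0.514444 m/s/kn) = 363.742 kn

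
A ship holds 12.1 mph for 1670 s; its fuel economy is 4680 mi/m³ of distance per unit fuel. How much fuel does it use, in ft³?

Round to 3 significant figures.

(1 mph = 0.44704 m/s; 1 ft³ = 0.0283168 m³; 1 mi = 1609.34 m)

0.0424 ft³

12.1 mph → 5.40918 m/s
d = v × t = 5.40918 × 1670 = 9033.33 m
4680 mi/m³ → 7.53171×10⁶ m/m³
V = d / (distance per unit fuel) = 9033.33 / 7.53171×10⁶ = 0.00119937 m³
In ft³: 0.00119937 / 0.0283168 = 0.0423554 ft³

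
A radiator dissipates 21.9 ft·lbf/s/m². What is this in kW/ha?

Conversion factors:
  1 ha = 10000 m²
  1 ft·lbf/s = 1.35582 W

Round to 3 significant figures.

21.9 ft·lbf/s/m² × 1.35582 W/ft·lbf/s = 29.6925 W/m²
29.6925 W/m² ÷ 1000 W/kW × 10000 m²/ha = 296.925 kW/ha

297 kW/ha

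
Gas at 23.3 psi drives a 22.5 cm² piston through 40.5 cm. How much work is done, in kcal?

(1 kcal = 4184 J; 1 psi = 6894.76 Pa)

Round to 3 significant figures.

0.0350 kcal

23.3 psi → 160648 Pa
22.5 cm² → 0.00225 m²
F = P × A = 160648 × 0.00225 = 361.458 N
40.5 cm → 0.405 m
W = F × d = 361.458 × 0.405 = 146.39 J
In kcal: 146.39 / 4184 = 0.034988 kcal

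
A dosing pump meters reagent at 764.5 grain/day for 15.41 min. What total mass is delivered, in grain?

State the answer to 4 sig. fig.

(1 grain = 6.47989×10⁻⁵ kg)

8.181 grain

764.5 grain/day → 5.73365×10⁻⁷ kg/s
15.41 min → 924.6 s
m = ṁ × t = 5.73365×10⁻⁷ × 924.6 = 5.30133×10⁻⁴ kg
In grain: 5.30133×10⁻⁴ / 6.47989×10⁻⁵ = 8.1812 grain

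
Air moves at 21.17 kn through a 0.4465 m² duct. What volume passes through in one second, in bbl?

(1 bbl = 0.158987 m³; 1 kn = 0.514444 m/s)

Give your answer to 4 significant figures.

21.17 kn × 0.514444 = 10.8908 m/s
V = v × A × t = 10.8908 m/s × 0.4465 m² × 1 s = 4.86274 m³
4.86274 m³ ÷ (0.158987 m³/bbl) = 30.5858 bbl

30.59 bbl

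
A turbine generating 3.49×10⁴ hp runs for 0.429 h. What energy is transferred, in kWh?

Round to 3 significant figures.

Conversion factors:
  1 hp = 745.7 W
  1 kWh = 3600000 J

1.12×10⁴ kWh

3.49×10⁴ hp × 745.7 → 2.60249×10⁷ W
0.429 h × 3600 → 1544.4 s
E = P × t = 2.60249×10⁷ W × 1544.4 s = 4.01929×10¹⁰ J
4.01929×10¹⁰ J ÷ (3600000 J/kWh) = 11164.7 kWh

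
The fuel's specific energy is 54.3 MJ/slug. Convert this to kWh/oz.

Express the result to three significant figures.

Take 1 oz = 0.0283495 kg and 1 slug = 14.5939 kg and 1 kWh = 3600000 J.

0.0293 kWh/oz

54.3 MJ/slug × 1000000 J/MJ ÷ 14.5939 kg/slug = 3.72073×10⁶ J/kg
3.72073×10⁶ J/kg ÷ 3600000 J/kWh × 0.0283495 kg/oz = 0.0293002 kWh/oz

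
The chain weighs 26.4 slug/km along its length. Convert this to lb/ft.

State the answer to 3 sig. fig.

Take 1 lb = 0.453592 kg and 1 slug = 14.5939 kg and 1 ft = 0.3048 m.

0.259 lb/ft

26.4 slug/km × 14.5939 kg/slug ÷ 1000 m/km = 0.385279 kg/m
0.385279 kg/m ÷ 0.453592 kg/lb × 0.3048 m/ft = 0.258896 lb/ft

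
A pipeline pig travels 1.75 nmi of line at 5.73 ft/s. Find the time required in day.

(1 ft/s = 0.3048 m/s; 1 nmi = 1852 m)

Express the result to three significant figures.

0.0215 day

1.75 nmi × 1852 → 3241 m
5.73 ft/s × 0.3048 → 1.7465 m/s
t = d / v = 3241 m / 1.7465 m/s = 1855.71 s
1855.71 s ÷ (86400 s/day) = 0.0214781 day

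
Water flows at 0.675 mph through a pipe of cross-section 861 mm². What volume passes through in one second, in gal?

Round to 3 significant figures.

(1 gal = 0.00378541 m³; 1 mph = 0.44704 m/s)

0.0686 gal

0.675 mph × 0.44704 = 0.301752 m/s
861 mm² × 10⁻⁶ = 8.61×10⁻⁴ m²
V = v × A × t = 0.301752 m/s × 8.61×10⁻⁴ m² × 1 s = 2.59808×10⁻⁴ m³
2.59808×10⁻⁴ m³ ÷ (0.00378541 m³/gal) = 0.068634 gal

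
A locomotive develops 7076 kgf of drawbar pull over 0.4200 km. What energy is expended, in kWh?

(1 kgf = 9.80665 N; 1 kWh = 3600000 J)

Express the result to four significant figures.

8.096 kWh

7076 kgf × 9.80665 → 69391.9 N
0.4200 km × 1000 → 420 m
W = F × d = 69391.9 N × 420 m = 2.91446×10⁷ J
2.91446×10⁷ J ÷ (3600000 J/kWh) = 8.09572 kWh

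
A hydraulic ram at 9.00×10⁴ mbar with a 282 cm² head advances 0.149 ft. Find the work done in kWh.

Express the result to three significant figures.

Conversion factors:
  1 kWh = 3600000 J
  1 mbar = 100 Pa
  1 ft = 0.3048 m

9.00×10⁴ mbar → 9×10⁶ Pa
282 cm² → 0.0282 m²
F = P × A = 9×10⁶ × 0.0282 = 253800 N
0.149 ft → 0.0454152 m
W = F × d = 253800 × 0.0454152 = 11526.4 J
In kWh: 11526.4 / 3600000 = 0.00320178 kWh

0.00320 kWh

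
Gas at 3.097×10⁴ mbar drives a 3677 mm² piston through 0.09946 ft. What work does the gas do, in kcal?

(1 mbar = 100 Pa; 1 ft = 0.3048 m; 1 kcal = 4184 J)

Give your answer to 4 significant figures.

3.097×10⁴ mbar → 3.097×10⁶ Pa
3677 mm² → 0.003677 m²
F = P × A = 3.097×10⁶ × 0.003677 = 11387.7 N
0.09946 ft → 0.0303154 m
W = F × d = 11387.7 × 0.0303154 = 345.223 J
In kcal: 345.223 / 4184 = 0.0825103 kcal

0.08251 kcal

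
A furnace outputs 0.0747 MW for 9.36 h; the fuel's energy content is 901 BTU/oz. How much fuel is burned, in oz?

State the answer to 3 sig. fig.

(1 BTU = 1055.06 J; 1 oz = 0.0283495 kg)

0.0747 MW → 74700 W
9.36 h → 33696 s
E = P × t = 74700 × 33696 = 2.51709×10⁹ J
901 BTU/oz → 3.35318×10⁷ J/kg
m = E / e_s = 2.51709×10⁹ / 3.35318×10⁷ = 75.0658 kg
In oz: 75.0658 / 0.0283495 = 2647.87 oz

2650 oz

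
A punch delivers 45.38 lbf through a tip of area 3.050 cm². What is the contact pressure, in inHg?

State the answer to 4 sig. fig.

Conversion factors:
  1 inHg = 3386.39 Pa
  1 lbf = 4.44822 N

195.4 inHg

45.38 lbf × 4.44822 = 201.86 N
3.050 cm² × 0.0001 = 3.05×10⁻⁴ m²
P = F / A = 201.86 N / 3.05×10⁻⁴ m² = 661836 Pa
661836 Pa ÷ (3386.39 Pa/inHg) = 195.44 inHg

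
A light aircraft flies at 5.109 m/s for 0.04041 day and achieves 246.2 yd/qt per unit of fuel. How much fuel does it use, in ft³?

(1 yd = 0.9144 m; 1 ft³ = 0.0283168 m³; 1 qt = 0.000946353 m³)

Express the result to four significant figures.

2.648 ft³

0.04041 day → 3491.42 s
d = v × t = 5.109 × 3491.42 = 17837.7 m
246.2 yd/qt → 237887 m/m³
V = d / (distance per unit fuel) = 17837.7 / 237887 = 0.0749839 m³
In ft³: 0.0749839 / 0.0283168 = 2.64804 ft³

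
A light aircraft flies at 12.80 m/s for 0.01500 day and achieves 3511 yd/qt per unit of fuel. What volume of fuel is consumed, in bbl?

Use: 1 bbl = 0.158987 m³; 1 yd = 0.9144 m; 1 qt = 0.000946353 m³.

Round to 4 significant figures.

0.03076 bbl

0.01500 day → 1296 s
d = v × t = 12.8 × 1296 = 16588.8 m
3511 yd/qt → 3.39245×10⁶ m/m³
V = d / (distance per unit fuel) = 16588.8 / 3.39245×10⁶ = 0.00488992 m³
In bbl: 0.00488992 / 0.158987 = 0.0307567 bbl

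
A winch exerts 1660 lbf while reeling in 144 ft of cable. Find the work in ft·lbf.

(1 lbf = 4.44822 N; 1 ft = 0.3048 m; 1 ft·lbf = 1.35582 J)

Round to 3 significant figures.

1660 lbf × 4.44822 → 7384.05 N
144 ft × 0.3048 → 43.8912 m
W = F × d = 7384.05 N × 43.8912 m = 324095 J
324095 J ÷ (1.35582 J/ft·lbf) = 239040 ft·lbf

2.39×10⁵ ft·lbf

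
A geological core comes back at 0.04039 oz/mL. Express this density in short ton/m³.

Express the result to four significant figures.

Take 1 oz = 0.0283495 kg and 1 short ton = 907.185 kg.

1.262 short ton/m³

0.04039 oz/mL × 0.0283495 kg/oz ÷ 10⁻⁶ m³/mL = 1145.04 kg/m³
1145.04 kg/m³ ÷ 907.185 kg/short ton = 1.26219 short ton/m³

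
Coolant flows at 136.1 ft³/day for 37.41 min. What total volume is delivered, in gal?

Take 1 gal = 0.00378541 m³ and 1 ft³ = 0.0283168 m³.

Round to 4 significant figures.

26.45 gal

136.1 ft³/day → 4.46055×10⁻⁵ m³/s
37.41 min → 2244.6 s
V = Q × t = 4.46055×10⁻⁵ × 2244.6 = 0.100122 m³
In gal: 0.100122 / 0.00378541 = 26.4494 gal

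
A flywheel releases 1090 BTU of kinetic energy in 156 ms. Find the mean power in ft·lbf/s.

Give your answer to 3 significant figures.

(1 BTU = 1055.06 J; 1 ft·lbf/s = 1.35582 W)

1090 BTU × 1055.06 → 1.15002×10⁶ J
156 ms × 0.001 → 0.156 s
P = E / t = 1.15002×10⁶ J / 0.156 s = 7.37192×10⁶ W
7.37192×10⁶ W ÷ (1.35582 W/ft·lbf/s) = 5.43724×10⁶ ft·lbf/s

5.44×10⁶ ft·lbf/s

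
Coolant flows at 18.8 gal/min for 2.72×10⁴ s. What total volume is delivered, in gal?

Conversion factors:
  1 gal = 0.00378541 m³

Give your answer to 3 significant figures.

8520 gal

18.8 gal/min → 0.0011861 m³/s
V = Q × t = 0.0011861 × 27200 = 32.2619 m³
In gal: 32.2619 / 0.00378541 = 8522.7 gal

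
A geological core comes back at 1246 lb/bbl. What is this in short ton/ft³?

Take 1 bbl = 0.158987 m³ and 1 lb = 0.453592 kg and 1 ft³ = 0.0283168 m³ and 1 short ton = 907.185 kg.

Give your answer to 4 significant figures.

0.1110 short ton/ft³

1246 lb/bbl × 0.453592 kg/lb ÷ 0.158987 m³/bbl = 3554.85 kg/m³
3554.85 kg/m³ ÷ 907.185 kg/short ton × 0.0283168 m³/ft³ = 0.110961 short ton/ft³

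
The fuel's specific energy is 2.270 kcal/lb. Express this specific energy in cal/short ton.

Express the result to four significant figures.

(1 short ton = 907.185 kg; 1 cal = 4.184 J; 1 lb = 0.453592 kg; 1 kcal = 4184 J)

4.540×10⁶ cal/short ton

2.270 kcal/lb × 4184 J/kcal ÷ 0.453592 kg/lb = 20938.8 J/kg
20938.8 J/kg ÷ 4.184 J/cal × 907.185 kg/short ton = 4.54×10⁶ cal/short ton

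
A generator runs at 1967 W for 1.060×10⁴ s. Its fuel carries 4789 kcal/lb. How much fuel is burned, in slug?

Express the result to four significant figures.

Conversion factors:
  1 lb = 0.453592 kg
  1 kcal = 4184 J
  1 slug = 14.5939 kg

E = P × t = 1967 × 10600 = 2.08502×10⁷ J
4789 kcal/lb → 4.41744×10⁷ J/kg
m = E / e_s = 2.08502×10⁷ / 4.41744×10⁷ = 0.471997 kg
In slug: 0.471997 / 14.5939 = 0.0323421 slug

0.03234 slug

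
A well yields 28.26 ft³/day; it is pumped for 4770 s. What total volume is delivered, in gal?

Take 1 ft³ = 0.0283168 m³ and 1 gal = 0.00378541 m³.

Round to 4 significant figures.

11.67 gal

28.26 ft³/day → 9.26195×10⁻⁶ m³/s
V = Q × t = 9.26195×10⁻⁶ × 4770 = 0.0441795 m³
In gal: 0.0441795 / 0.00378541 = 11.671 gal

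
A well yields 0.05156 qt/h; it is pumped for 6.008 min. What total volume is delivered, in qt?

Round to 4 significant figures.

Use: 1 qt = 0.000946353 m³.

0.05156 qt/h → 1.35539×10⁻⁸ m³/s
6.008 min → 360.48 s
V = Q × t = 1.35539×10⁻⁸ × 360.48 = 4.88591×10⁻⁶ m³
In qt: 4.88591×10⁻⁶ / 0.000946353 = 0.00516288 qt

0.005163 qt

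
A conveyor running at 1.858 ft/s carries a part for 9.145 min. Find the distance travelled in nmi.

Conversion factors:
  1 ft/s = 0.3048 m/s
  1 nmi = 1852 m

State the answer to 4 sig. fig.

1.858 ft/s × 0.3048 = 0.566318 m/s
9.145 min × 60 = 548.7 s
d = v × t = 0.566318 m/s × 548.7 s = 310.739 m
310.739 m ÷ (1852 m/nmi) = 0.167786 nmi

0.1678 nmi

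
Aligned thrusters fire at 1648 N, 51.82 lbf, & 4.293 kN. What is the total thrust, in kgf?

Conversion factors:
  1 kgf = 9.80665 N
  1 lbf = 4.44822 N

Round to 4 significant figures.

629.3 kgf

1648 N (already N)
51.82 lbf × 4.44822 → 230.507 N
4.293 kN × 1000 → 4293 N
Combined: 1648 + 230.507 + 4293 = 6171.51 N
In kgf: 6171.51 / 9.80665 = 629.319 kgf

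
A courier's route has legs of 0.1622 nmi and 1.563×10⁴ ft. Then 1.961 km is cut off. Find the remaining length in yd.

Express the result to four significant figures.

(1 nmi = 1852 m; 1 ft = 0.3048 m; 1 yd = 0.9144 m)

0.1622 nmi × 1852 → 300.394 m
1.563×10⁴ ft × 0.3048 → 4764.02 m
1.961 km × 1000 → 1961 m
Sum: 300.394 + 4764.02 − 1961 = 3103.41 m
In yd: 3103.41 / 0.9144 = 3393.93 yd

3394 yd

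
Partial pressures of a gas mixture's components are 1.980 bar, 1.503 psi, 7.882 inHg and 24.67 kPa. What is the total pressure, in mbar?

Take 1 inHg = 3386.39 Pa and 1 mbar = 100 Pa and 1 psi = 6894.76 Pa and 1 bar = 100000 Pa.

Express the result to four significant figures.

1.980 bar × 100000 = 198000 Pa
1.503 psi × 6894.76 = 10362.8 Pa
7.882 inHg × 3386.39 = 26691.5 Pa
24.67 kPa × 1000 = 24670 Pa
Combined: 198000 + 10362.8 + 26691.5 + 24670 = 259724 Pa
In mbar: 259724 / 100 = 2597.24 mbar

2597 mbar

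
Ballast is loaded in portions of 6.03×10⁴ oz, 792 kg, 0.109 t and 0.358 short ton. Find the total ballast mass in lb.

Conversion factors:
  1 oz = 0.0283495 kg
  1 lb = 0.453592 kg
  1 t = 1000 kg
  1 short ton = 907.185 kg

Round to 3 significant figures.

6470 lb

6.03×10⁴ oz × 0.0283495 = 1709.47 kg
792 kg (already kg)
0.109 t × 1000 = 109 kg
0.358 short ton × 907.185 = 324.772 kg
Combined: 1709.47 + 792 + 109 + 324.772 = 2935.24 kg
In lb: 2935.24 / 0.453592 = 6471.1 lb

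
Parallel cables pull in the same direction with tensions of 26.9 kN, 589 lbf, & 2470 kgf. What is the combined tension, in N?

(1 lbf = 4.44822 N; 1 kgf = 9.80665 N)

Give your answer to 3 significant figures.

26.9 kN × 1000 = 26900 N
589 lbf × 4.44822 = 2620 N
2470 kgf × 9.80665 = 24222.4 N
Total: 26900 + 2620 + 24222.4 = 53742.4 N

5.37×10⁴ N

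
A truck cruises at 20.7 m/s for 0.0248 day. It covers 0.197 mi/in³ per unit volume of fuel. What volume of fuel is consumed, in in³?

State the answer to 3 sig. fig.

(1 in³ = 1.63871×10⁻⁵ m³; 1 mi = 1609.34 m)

0.0248 day → 2142.72 s
d = v × t = 20.7 × 2142.72 = 44354.3 m
0.197 mi/in³ → 1.93469×10⁷ m/m³
V = d / (distance per unit fuel) = 44354.3 / 1.93469×10⁷ = 0.00229258 m³
In in³: 0.00229258 / 1.63871×10⁻⁵ = 139.902 in³

140 in³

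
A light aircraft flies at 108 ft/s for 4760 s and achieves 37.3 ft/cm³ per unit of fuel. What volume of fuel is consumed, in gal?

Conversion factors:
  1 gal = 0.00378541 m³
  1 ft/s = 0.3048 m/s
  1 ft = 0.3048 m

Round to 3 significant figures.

108 ft/s → 32.9184 m/s
d = v × t = 32.9184 × 4760 = 156692 m
37.3 ft/cm³ → 1.1369×10⁷ m/m³
V = d / (distance per unit fuel) = 156692 / 1.1369×10⁷ = 0.0137824 m³
In gal: 0.0137824 / 0.00378541 = 3.64093 gal

3.64 gal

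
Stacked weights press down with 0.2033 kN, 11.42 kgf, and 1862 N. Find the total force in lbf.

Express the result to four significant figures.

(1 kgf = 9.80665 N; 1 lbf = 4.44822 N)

0.2033 kN × 1000 → 203.3 N
11.42 kgf × 9.80665 → 111.992 N
1862 N (already N)
Combined: 203.3 + 111.992 + 1862 = 2177.29 N
In lbf: 2177.29 / 4.44822 = 489.474 lbf

489.5 lbf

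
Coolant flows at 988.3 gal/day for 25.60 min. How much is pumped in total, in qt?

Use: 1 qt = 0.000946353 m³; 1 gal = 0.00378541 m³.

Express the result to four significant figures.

988.3 gal/day → 4.33×10⁻⁵ m³/s
25.60 min → 1536 s
V = Q × t = 4.33×10⁻⁵ × 1536 = 0.0665088 m³
In qt: 0.0665088 / 0.000946353 = 70.2791 qt

70.28 qt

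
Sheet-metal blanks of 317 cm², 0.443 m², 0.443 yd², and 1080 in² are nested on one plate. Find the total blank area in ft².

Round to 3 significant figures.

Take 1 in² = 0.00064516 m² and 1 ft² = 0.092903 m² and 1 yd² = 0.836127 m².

317 cm² × 0.0001 = 0.0317 m²
0.443 m² (already m²)
0.443 yd² × 0.836127 = 0.370404 m²
1080 in² × 0.00064516 = 0.696773 m²
Combined: 0.0317 + 0.443 + 0.370404 + 0.696773 = 1.54188 m²
In ft²: 1.54188 / 0.092903 = 16.5967 ft²

16.6 ft²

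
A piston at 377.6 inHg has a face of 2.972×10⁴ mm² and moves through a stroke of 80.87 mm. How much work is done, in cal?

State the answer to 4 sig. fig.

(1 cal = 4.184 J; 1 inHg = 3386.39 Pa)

377.6 inHg → 1.2787×10⁶ Pa
2.972×10⁴ mm² → 0.02972 m²
F = P × A = 1.2787×10⁶ × 0.02972 = 38003 N
80.87 mm → 0.08087 m
W = F × d = 38003 × 0.08087 = 3073.3 J
In cal: 3073.3 / 4.184 = 734.536 cal

734.5 cal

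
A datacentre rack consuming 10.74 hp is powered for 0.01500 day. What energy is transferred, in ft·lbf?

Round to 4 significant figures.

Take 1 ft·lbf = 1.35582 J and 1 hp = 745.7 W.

7.655×10⁶ ft·lbf

10.74 hp × 745.7 = 8008.82 W
0.01500 day × 86400 = 1296 s
E = P × t = 8008.82 W × 1296 s = 1.03794×10⁷ J
1.03794×10⁷ J ÷ (1.35582 J/ft·lbf) = 7.65544×10⁶ ft·lbf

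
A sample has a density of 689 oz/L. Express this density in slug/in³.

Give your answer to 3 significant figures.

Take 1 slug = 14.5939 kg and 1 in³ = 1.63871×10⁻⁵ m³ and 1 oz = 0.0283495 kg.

689 oz/L × 0.0283495 kg/oz ÷ 0.001 m³/L = 19532.8 kg/m³
19532.8 kg/m³ ÷ 14.5939 kg/slug × 1.63871×10⁻⁵ m³/in³ = 0.0219329 slug/in³

0.0219 slug/in³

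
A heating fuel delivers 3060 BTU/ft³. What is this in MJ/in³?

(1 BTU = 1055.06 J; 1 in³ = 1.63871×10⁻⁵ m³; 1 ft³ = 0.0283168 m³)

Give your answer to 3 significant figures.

0.00187 MJ/in³

3060 BTU/ft³ × 1055.06 J/BTU ÷ 0.0283168 m³/ft³ = 1.14013×10⁸ J/m³
1.14013×10⁸ J/m³ ÷ 1000000 J/MJ × 1.63871×10⁻⁵ m³/in³ = 0.00186834 MJ/in³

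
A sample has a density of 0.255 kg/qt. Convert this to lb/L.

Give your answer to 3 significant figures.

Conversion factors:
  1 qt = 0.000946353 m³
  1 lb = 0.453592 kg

0.594 lb/L

0.255 kg/qt ÷ 0.000946353 m³/qt = 269.455 kg/m³
269.455 kg/m³ ÷ 0.453592 kg/lb × 0.001 m³/L = 0.594047 lb/L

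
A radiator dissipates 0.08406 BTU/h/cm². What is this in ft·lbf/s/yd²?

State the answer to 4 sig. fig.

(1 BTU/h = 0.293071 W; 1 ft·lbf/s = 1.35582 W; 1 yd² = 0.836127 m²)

151.9 ft·lbf/s/yd²

0.08406 BTU/h/cm² × 0.293071 W/BTU/h ÷ 0.0001 m²/cm² = 246.355 W/m²
246.355 W/m² ÷ 1.35582 W/ft·lbf/s × 0.836127 m²/yd² = 151.926 ft·lbf/s/yd²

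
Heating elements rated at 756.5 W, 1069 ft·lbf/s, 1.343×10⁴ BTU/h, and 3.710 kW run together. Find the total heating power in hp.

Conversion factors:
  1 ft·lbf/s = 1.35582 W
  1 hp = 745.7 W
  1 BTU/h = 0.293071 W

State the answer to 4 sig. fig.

13.21 hp

756.5 W (already W)
1069 ft·lbf/s × 1.35582 = 1449.37 W
1.343×10⁴ BTU/h × 0.293071 = 3935.94 W
3.710 kW × 1000 = 3710 W
Total: 756.5 + 1449.37 + 3935.94 + 3710 = 9851.81 W
In hp: 9851.81 / 745.7 = 13.2115 hp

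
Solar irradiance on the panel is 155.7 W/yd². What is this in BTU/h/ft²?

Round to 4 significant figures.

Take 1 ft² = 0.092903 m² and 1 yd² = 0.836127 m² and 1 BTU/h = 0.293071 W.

59.03 BTU/h/ft²

155.7 W/yd² ÷ 0.836127 m²/yd² = 186.216 W/m²
186.216 W/m² ÷ 0.293071 W/BTU/h × 0.092903 m²/ft² = 59.0301 BTU/h/ft²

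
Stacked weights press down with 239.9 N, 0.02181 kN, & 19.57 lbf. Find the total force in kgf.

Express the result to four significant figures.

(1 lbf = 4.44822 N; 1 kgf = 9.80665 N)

239.9 N (already N)
0.02181 kN × 1000 → 21.81 N
19.57 lbf × 4.44822 → 87.0517 N
Combined: 239.9 + 21.81 + 87.0517 = 348.762 N
In kgf: 348.762 / 9.80665 = 35.5638 kgf

35.56 kgf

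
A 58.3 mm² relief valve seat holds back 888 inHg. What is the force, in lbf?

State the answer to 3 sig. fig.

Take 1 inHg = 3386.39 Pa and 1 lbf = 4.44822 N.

888 inHg × 3386.39 → 3.00711×10⁶ Pa
58.3 mm² × 10⁻⁶ → 5.83×10⁻⁵ m²
F = P × A = 3.00711×10⁶ Pa × 5.83×10⁻⁵ m² = 175.315 N
175.315 N ÷ (4.44822 N/lbf) = 39.4124 lbf

39.4 lbf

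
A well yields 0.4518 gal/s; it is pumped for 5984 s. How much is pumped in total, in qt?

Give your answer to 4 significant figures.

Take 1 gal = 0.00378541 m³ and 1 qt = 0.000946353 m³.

1.081×10⁴ qt

0.4518 gal/s → 0.00171025 m³/s
V = Q × t = 0.00171025 × 5984 = 10.2341 m³
In qt: 10.2341 / 0.000946353 = 10814.3 qt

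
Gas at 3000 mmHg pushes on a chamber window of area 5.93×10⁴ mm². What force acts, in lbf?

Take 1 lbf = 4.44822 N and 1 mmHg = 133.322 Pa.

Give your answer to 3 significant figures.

5330 lbf

3000 mmHg × 133.322 = 399966 Pa
5.93×10⁴ mm² × 10⁻⁶ = 0.0593 m²
F = P × A = 399966 Pa × 0.0593 m² = 23718 N
23718 N ÷ (4.44822 N/lbf) = 5332.02 lbf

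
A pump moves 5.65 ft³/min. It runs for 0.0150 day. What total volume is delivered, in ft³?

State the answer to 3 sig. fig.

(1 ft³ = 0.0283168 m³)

5.65 ft³/min → 0.0026665 m³/s
0.0150 day → 1296 s
V = Q × t = 0.0026665 × 1296 = 3.45578 m³
In ft³: 3.45578 / 0.0283168 = 122.04 ft³

122 ft³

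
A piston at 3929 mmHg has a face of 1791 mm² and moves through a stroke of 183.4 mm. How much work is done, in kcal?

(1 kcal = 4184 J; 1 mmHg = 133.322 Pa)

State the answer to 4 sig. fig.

3929 mmHg → 523822 Pa
1791 mm² → 0.001791 m²
F = P × A = 523822 × 0.001791 = 938.165 N
183.4 mm → 0.1834 m
W = F × d = 938.165 × 0.1834 = 172.059 J
In kcal: 172.059 / 4184 = 0.0411231 kcal

0.04112 kcal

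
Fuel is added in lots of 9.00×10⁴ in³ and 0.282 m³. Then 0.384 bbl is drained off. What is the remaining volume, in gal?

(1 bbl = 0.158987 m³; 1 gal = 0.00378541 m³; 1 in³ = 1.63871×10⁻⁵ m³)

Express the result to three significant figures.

448 gal

9.00×10⁴ in³ × 1.63871×10⁻⁵ = 1.47484 m³
0.282 m³ (already m³)
0.384 bbl × 0.158987 = 0.061051 m³
Net: 1.47484 + 0.282 − 0.061051 = 1.69579 m³
In gal: 1.69579 / 0.00378541 = 447.981 gal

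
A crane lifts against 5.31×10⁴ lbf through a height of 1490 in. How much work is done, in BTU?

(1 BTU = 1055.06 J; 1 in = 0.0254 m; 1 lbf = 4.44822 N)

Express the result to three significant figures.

8470 BTU

5.31×10⁴ lbf × 4.44822 → 236200 N
1490 in × 0.0254 → 37.846 m
W = F × d = 236200 N × 37.846 m = 8.93923×10⁶ J
8.93923×10⁶ J ÷ (1055.06 J/BTU) = 8472.72 BTU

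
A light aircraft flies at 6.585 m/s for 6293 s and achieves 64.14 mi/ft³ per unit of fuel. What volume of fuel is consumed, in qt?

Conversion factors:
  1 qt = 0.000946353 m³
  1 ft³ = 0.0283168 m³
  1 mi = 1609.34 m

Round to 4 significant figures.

d = v × t = 6.585 × 6293 = 41439.4 m
64.14 mi/ft³ → 3.64529×10⁶ m/m³
V = d / (distance per unit fuel) = 41439.4 / 3.64529×10⁶ = 0.0113679 m³
In qt: 0.0113679 / 0.000946353 = 12.0123 qt

12.01 qt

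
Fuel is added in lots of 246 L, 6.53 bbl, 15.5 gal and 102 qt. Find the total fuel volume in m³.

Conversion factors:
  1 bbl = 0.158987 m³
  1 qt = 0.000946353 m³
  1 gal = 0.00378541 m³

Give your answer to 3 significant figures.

246 L × 0.001 → 0.246 m³
6.53 bbl × 0.158987 → 1.03819 m³
15.5 gal × 0.00378541 → 0.0586739 m³
102 qt × 0.000946353 → 0.096528 m³
Total: 0.246 + 1.03819 + 0.0586739 + 0.096528 = 1.43939 m³

1.44 m³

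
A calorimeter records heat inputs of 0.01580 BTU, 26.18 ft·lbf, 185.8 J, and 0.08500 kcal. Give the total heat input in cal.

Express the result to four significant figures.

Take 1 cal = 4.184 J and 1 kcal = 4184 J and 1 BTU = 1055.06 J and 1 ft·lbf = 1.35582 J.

141.9 cal

0.01580 BTU × 1055.06 = 16.6699 J
26.18 ft·lbf × 1.35582 = 35.4954 J
185.8 J (already J)
0.08500 kcal × 4184 = 355.64 J
Combined: 16.6699 + 35.4954 + 185.8 + 355.64 = 593.605 J
In cal: 593.605 / 4.184 = 141.875 cal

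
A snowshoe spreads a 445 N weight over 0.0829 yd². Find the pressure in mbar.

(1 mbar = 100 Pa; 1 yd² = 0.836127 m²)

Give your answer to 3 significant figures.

64.2 mbar

0.0829 yd² × 0.836127 → 0.0693149 m²
P = F / A = 445 N / 0.0693149 m² = 6419.98 Pa
6419.98 Pa ÷ (100 Pa/mbar) = 64.1998 mbar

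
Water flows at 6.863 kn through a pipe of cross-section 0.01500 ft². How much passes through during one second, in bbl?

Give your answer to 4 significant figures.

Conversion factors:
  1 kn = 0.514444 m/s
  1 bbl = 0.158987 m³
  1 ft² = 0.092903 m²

0.03095 bbl

6.863 kn × 0.514444 → 3.53063 m/s
0.01500 ft² × 0.092903 → 0.00139354 m²
V = v × A × t = 3.53063 m/s × 0.00139354 m² × 1 s = 0.00492007 m³
0.00492007 m³ ÷ (0.158987 m³/bbl) = 0.0309464 bbl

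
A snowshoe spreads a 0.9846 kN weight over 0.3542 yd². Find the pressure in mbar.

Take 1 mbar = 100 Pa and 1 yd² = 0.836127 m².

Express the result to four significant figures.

0.9846 kN × 1000 → 984.6 N
0.3542 yd² × 0.836127 → 0.296156 m²
P = F / A = 984.6 N / 0.296156 m² = 3324.6 Pa
3324.6 Pa ÷ (100 Pa/mbar) = 33.246 mbar

33.25 mbar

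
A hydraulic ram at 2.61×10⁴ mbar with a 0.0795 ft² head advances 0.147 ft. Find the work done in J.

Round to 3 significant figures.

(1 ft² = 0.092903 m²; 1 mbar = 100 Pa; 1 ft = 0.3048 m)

864 J

2.61×10⁴ mbar → 2.61×10⁶ Pa
0.0795 ft² → 0.00738579 m²
F = P × A = 2.61×10⁶ × 0.00738579 = 19276.9 N
0.147 ft → 0.0448056 m
W = F × d = 19276.9 × 0.0448056 = 863.713 J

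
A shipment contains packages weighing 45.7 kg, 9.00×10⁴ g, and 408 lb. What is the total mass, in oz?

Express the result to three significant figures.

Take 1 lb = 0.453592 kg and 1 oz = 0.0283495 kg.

1.13×10⁴ oz

45.7 kg (already kg)
9.00×10⁴ g × 0.001 → 90 kg
408 lb × 0.453592 → 185.066 kg
Sum: 45.7 + 90 + 185.066 = 320.766 kg
In oz: 320.766 / 0.0283495 = 11314.7 oz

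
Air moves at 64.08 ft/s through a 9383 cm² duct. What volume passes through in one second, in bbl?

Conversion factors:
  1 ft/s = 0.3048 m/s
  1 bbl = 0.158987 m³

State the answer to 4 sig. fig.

64.08 ft/s × 0.3048 → 19.5316 m/s
9383 cm² × 0.0001 → 0.9383 m²
V = v × A × t = 19.5316 m/s × 0.9383 m² × 1 s = 18.3265 m³
18.3265 m³ ÷ (0.158987 m³/bbl) = 115.27 bbl

115.3 bbl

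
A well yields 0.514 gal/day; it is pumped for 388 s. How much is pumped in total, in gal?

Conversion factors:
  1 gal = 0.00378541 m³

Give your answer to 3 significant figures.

0.514 gal/day → 2.25197×10⁻⁸ m³/s
V = Q × t = 2.25197×10⁻⁸ × 388 = 8.73764×10⁻⁶ m³
In gal: 8.73764×10⁻⁶ / 0.00378541 = 0.00230824 gal

0.00231 gal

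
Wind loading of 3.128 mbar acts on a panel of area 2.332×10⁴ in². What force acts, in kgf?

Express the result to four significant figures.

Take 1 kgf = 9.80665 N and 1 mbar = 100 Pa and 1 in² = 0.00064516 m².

3.128 mbar × 100 → 312.8 Pa
2.332×10⁴ in² × 0.00064516 → 15.0451 m²
F = P × A = 312.8 Pa × 15.0451 m² = 4706.11 N
4706.11 N ÷ (9.80665 N/kgf) = 479.89 kgf

479.9 kgf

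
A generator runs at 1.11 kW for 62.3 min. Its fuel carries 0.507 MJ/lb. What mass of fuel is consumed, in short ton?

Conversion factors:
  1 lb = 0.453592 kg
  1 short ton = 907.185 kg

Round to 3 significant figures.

1.11 kW → 1110 W
62.3 min → 3738 s
E = P × t = 1110 × 3738 = 4.14918×10⁶ J
0.507 MJ/lb → 1.11774×10⁶ J/kg
m = E / e_s = 4.14918×10⁶ / 1.11774×10⁶ = 3.71212 kg
In short ton: 3.71212 / 907.185 = 0.00409191 short ton

0.00409 short ton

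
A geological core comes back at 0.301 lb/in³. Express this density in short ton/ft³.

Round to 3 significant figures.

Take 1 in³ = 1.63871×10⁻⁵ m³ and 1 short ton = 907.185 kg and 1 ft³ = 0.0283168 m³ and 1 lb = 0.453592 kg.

0.260 short ton/ft³

0.301 lb/in³ × 0.453592 kg/lb ÷ 1.63871×10⁻⁵ m³/in³ = 8331.63 kg/m³
8331.63 kg/m³ ÷ 907.185 kg/short ton × 0.0283168 m³/ft³ = 0.260063 short ton/ft³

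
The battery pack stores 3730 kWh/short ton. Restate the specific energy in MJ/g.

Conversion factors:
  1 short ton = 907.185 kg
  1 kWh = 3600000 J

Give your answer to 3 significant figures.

0.0148 MJ/g

3730 kWh/short ton × 3600000 J/kWh ÷ 907.185 kg/short ton = 1.48018×10⁷ J/kg
1.48018×10⁷ J/kg ÷ 1000000 J/MJ × 0.001 kg/g = 0.0148018 MJ/g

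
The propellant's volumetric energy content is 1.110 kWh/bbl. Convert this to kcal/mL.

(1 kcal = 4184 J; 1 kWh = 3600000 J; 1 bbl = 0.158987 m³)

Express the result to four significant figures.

1.110 kWh/bbl × 3600000 J/kWh ÷ 0.158987 m³/bbl = 2.51341×10⁷ J/m³
2.51341×10⁷ J/m³ ÷ 4184 J/kcal × 10⁻⁶ m³/mL = 0.00600719 kcal/mL

0.006007 kcal/mL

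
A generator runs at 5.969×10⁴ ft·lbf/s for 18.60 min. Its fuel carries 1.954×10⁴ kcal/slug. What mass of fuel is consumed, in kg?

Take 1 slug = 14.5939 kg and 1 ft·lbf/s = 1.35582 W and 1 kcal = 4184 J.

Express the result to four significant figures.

5.969×10⁴ ft·lbf/s → 80928.9 W
18.60 min → 1116 s
E = P × t = 80928.9 × 1116 = 9.03167×10⁷ J
1.954×10⁴ kcal/slug → 5.60202×10⁶ J/kg
m = E / e_s = 9.03167×10⁷ / 5.60202×10⁶ = 16.1222 kg

16.12 kg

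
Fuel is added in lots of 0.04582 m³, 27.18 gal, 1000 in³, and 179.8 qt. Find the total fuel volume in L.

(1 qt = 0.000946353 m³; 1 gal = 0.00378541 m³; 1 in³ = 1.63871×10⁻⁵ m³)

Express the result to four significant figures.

335.2 L

0.04582 m³ (already m³)
27.18 gal × 0.00378541 → 0.102887 m³
1000 in³ × 1.63871×10⁻⁵ → 0.0163871 m³
179.8 qt × 0.000946353 → 0.170154 m³
Total: 0.04582 + 0.102887 + 0.0163871 + 0.170154 = 0.335248 m³
In L: 0.335248 / 0.001 = 335.248 L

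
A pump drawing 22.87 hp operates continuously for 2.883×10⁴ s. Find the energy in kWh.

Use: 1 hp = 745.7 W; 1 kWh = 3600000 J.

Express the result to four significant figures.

22.87 hp × 745.7 = 17054.2 W
E = P × t = 17054.2 W × 28830 s = 4.91673×10⁸ J
4.91673×10⁸ J ÷ (3600000 J/kWh) = 136.576 kWh

136.6 kWh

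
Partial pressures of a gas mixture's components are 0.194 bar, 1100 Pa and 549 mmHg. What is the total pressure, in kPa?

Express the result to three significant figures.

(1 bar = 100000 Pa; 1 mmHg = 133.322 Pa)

93.7 kPa

0.194 bar × 100000 = 19400 Pa
1100 Pa (already Pa)
549 mmHg × 133.322 = 73193.8 Pa
Sum: 19400 + 1100 + 73193.8 = 93693.8 Pa
In kPa: 93693.8 / 1000 = 93.6938 kPa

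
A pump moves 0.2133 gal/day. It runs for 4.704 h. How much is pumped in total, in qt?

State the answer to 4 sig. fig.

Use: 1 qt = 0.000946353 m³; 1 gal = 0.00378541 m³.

0.2133 gal/day → 9.34523×10⁻⁹ m³/s
4.704 h → 16934.4 s
V = Q × t = 9.34523×10⁻⁹ × 16934.4 = 1.58256×10⁻⁴ m³
In qt: 1.58256×10⁻⁴ / 0.000946353 = 0.167227 qt

0.1672 qt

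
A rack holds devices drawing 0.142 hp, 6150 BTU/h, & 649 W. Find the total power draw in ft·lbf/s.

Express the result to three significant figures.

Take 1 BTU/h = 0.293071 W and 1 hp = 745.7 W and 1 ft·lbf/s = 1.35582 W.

0.142 hp × 745.7 = 105.889 W
6150 BTU/h × 0.293071 = 1802.39 W
649 W (already W)
Total: 105.889 + 1802.39 + 649 = 2557.28 W
In ft·lbf/s: 2557.28 / 1.35582 = 1886.15 ft·lbf/s

1890 ft·lbf/s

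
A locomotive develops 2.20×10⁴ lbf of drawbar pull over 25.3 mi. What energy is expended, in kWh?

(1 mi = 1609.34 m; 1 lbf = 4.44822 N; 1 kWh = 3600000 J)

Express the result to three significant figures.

2.20×10⁴ lbf × 4.44822 → 97860.8 N
25.3 mi × 1609.34 → 40716.3 m
W = F × d = 97860.8 N × 40716.3 m = 3.98453×10⁹ J
3.98453×10⁹ J ÷ (3600000 J/kWh) = 1106.81 kWh

1110 kWh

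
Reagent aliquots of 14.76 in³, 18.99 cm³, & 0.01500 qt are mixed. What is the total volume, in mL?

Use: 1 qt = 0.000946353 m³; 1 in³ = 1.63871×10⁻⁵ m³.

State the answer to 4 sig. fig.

275.1 mL

14.76 in³ × 1.63871×10⁻⁵ → 2.41874×10⁻⁴ m³
18.99 cm³ × 10⁻⁶ → 1.899×10⁻⁵ m³
0.01500 qt × 0.000946353 → 1.41953×10⁻⁵ m³
Sum: 2.41874×10⁻⁴ + 1.899×10⁻⁵ + 1.41953×10⁻⁵ = 2.75059×10⁻⁴ m³
In mL: 2.75059×10⁻⁴ / 10⁻⁶ = 275.059 mL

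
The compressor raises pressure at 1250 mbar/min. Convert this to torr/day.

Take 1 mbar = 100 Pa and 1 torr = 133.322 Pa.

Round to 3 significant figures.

1250 mbar/min × 100 Pa/mbar ÷ 60 s/min = 2083.33 Pa/s
2083.33 Pa/s ÷ 133.322 Pa/torr × 86400 s/day = 1.35011×10⁶ torr/day

1.35×10⁶ torr/day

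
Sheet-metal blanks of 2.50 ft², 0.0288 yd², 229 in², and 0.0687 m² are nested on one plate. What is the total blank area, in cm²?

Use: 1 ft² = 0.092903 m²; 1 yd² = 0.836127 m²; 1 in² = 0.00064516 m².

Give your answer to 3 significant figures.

2.50 ft² × 0.092903 = 0.232258 m²
0.0288 yd² × 0.836127 = 0.0240805 m²
229 in² × 0.00064516 = 0.147742 m²
0.0687 m² (already m²)
Sum: 0.232258 + 0.0240805 + 0.147742 + 0.0687 = 0.47278 m²
In cm²: 0.47278 / 0.0001 = 4727.8 cm²

4730 cm²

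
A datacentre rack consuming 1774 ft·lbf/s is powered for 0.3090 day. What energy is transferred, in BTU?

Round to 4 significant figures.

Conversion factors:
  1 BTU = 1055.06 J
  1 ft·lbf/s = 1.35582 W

6.086×10⁴ BTU

1774 ft·lbf/s × 1.35582 → 2405.22 W
0.3090 day × 86400 → 26697.6 s
E = P × t = 2405.22 W × 26697.6 s = 6.42136×10⁷ J
6.42136×10⁷ J ÷ (1055.06 J/BTU) = 60862.5 BTU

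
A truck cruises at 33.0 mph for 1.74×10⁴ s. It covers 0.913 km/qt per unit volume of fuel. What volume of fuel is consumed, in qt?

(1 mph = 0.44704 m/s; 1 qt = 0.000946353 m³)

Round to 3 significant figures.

33.0 mph → 14.7523 m/s
d = v × t = 14.7523 × 17400 = 256690 m
0.913 km/qt → 964756 m/m³
V = d / (distance per unit fuel) = 256690 / 964756 = 0.266067 m³
In qt: 0.266067 / 0.000946353 = 281.15 qt

281 qt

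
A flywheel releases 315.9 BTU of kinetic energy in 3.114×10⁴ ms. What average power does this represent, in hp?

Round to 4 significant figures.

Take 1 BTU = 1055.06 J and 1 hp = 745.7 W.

14.35 hp

315.9 BTU × 1055.06 = 333293 J
3.114×10⁴ ms × 0.001 = 31.14 s
P = E / t = 333293 J / 31.14 s = 10703.1 W
10703.1 W ÷ (745.7 W/hp) = 14.3531 hp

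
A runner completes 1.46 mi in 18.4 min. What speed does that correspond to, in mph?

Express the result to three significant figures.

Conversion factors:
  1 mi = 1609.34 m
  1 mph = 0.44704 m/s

4.76 mph

1.46 mi × 1609.34 → 2349.64 m
18.4 min × 60 → 1104 s
v = d / t = 2349.64 m / 1104 s = 2.1283 m/s
2.1283 m/s ÷ (0.44704 m/s/mph) = 4.76087 mph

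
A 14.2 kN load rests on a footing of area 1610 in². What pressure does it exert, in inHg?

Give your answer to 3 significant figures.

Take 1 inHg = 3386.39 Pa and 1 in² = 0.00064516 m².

14.2 kN × 1000 → 14200 N
1610 in² × 0.00064516 → 1.03871 m²
P = F / A = 14200 N / 1.03871 m² = 13670.8 Pa
13670.8 Pa ÷ (3386.39 Pa/inHg) = 4.03698 inHg

4.04 inHg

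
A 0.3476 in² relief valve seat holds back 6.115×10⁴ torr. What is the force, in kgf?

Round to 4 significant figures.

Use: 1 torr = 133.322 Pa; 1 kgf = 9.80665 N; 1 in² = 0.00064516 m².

6.115×10⁴ torr × 133.322 → 8.15264×10⁶ Pa
0.3476 in² × 0.00064516 → 2.24258×10⁻⁴ m²
F = P × A = 8.15264×10⁶ Pa × 2.24258×10⁻⁴ m² = 1828.29 N
1828.29 N ÷ (9.80665 N/kgf) = 186.434 kgf

186.4 kgf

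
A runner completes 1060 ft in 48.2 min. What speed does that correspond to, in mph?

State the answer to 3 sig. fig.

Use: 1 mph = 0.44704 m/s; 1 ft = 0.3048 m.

1060 ft × 0.3048 = 323.088 m
48.2 min × 60 = 2892 s
v = d / t = 323.088 m / 2892 s = 0.111718 m/s
0.111718 m/s ÷ (0.44704 m/s/mph) = 0.249906 mph

0.250 mph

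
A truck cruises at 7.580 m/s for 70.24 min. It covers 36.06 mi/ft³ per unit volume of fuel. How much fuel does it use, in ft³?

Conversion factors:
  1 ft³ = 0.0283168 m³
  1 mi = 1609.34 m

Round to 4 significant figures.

70.24 min → 4214.4 s
d = v × t = 7.58 × 4214.4 = 31945.2 m
36.06 mi/ft³ → 2.04941×10⁶ m/m³
V = d / (distance per unit fuel) = 31945.2 / 2.04941×10⁶ = 0.0155875 m³
In ft³: 0.0155875 / 0.0283168 = 0.550468 ft³

0.5505 ft³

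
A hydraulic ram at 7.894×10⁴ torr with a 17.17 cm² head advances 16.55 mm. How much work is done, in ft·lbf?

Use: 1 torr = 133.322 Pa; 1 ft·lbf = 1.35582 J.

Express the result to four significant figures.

220.6 ft·lbf

7.894×10⁴ torr → 1.05244×10⁷ Pa
17.17 cm² → 0.001717 m²
F = P × A = 1.05244×10⁷ × 0.001717 = 18070.4 N
16.55 mm → 0.01655 m
W = F × d = 18070.4 × 0.01655 = 299.065 J
In ft·lbf: 299.065 / 1.35582 = 220.579 ft·lbf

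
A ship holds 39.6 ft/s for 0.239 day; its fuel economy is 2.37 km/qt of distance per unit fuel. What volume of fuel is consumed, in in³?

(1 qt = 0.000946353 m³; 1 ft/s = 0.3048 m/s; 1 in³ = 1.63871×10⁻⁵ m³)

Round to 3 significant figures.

6070 in³

39.6 ft/s → 12.0701 m/s
0.239 day → 20649.6 s
d = v × t = 12.0701 × 20649.6 = 249243 m
2.37 km/qt → 2.50435×10⁶ m/m³
V = d / (distance per unit fuel) = 249243 / 2.50435×10⁶ = 0.099524 m³
In in³: 0.099524 / 1.63871×10⁻⁵ = 6073.31 in³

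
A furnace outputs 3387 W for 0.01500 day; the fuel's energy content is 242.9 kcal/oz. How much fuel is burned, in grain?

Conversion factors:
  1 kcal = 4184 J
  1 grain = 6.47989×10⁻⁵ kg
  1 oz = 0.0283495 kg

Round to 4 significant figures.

0.01500 day → 1296 s
E = P × t = 3387 × 1296 = 4.38955×10⁶ J
242.9 kcal/oz → 3.58487×10⁷ J/kg
m = E / e_s = 4.38955×10⁶ / 3.58487×10⁷ = 0.122447 kg
In grain: 0.122447 / 6.47989×10⁻⁵ = 1889.65 grain

1890 grain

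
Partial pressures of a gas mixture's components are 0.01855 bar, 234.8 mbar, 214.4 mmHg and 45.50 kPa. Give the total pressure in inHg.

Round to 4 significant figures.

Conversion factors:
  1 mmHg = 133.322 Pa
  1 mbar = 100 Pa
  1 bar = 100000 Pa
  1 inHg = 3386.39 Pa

0.01855 bar × 100000 → 1855 Pa
234.8 mbar × 100 → 23480 Pa
214.4 mmHg × 133.322 → 28584.2 Pa
45.50 kPa × 1000 → 45500 Pa
Combined: 1855 + 23480 + 28584.2 + 45500 = 99419.2 Pa
In inHg: 99419.2 / 3386.39 = 29.3585 inHg

29.36 inHg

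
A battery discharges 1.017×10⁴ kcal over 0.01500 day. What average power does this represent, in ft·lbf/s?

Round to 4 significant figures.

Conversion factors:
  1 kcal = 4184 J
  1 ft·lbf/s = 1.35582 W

2.422×10⁴ ft·lbf/s

1.017×10⁴ kcal × 4184 = 4.25513×10⁷ J
0.01500 day × 86400 = 1296 s
P = E / t = 4.25513×10⁷ J / 1296 s = 32832.8 W
32832.8 W ÷ (1.35582 W/ft·lbf/s) = 24216.2 ft·lbf/s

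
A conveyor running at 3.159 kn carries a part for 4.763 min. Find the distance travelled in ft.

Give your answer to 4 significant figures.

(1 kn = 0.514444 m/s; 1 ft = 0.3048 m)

1524 ft

3.159 kn × 0.514444 = 1.62513 m/s
4.763 min × 60 = 285.78 s
d = v × t = 1.62513 m/s × 285.78 s = 464.43 m
464.43 m ÷ (0.3048 m/ft) = 1523.72 ft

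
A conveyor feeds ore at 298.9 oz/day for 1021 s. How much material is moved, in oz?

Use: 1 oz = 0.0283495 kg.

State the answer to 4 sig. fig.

298.9 oz/day → 9.80748×10⁻⁵ kg/s
m = ṁ × t = 9.80748×10⁻⁵ × 1021 = 0.100134 kg
In oz: 0.100134 / 0.0283495 = 3.53213 oz

3.532 oz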